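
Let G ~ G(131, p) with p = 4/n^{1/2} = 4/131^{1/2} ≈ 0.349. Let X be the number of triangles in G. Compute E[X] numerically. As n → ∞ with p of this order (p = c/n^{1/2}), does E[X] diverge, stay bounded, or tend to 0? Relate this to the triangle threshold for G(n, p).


Number of potential triangles: C(131, 3) = 366145.
Each occurs with probability p³ ≈ (0.349)³ ≈ 4.26848e-02.
By linearity: E[X] = C(131, 3)·p³ ≈ 366145 · 4.26848e-02 ≈ 15628.818.
Since α = 1/2 < 1, p = c/n^{1/2} ≫ 1/n is above the triangle threshold p ~ 1/n. Asymptotically E[X] ~ (c³/6)·n^{3(1−α)} = (4³/6)·n^{1.5} → ∞; triangles are abundant w.h.p.

E[X] ≈ 15628.818; in regime p = Θ(1/n^{1/2}) E[X] diverges (above the triangle threshold p ~ 1/n).


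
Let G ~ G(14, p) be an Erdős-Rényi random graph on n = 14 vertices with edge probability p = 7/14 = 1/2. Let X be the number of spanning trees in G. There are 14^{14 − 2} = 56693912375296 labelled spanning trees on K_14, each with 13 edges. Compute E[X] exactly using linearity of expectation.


K_14 has 14^{14 − 2} = 56693912375296 labelled spanning trees.
For each such spanning tree H, let X_H = 1 if all 13 edges of H are present in G. Then P[X_H = 1] = p^{13} = (1/2)^{13} = 1/8192.
Summing the indicators: E[X] = Σ_H E[X_H] = 56693912375296 · p^{13} = 56693912375296 · 1/8192 = 13841287201/2.
Numerically: E[X] ≈ 6.921e+09.

E[X] = 56693912375296 · (1/2)^{13} = 13841287201/2 ≈ 6.921e+09.


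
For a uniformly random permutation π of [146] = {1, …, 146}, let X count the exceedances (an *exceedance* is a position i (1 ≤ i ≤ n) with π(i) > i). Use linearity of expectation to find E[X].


Write X = Σ_{i=1}^{146} X_i, where X_i = 1_{π(i) > i}.
For each fixed i, π(i) is uniform over {1, …, 146} (marginal of a uniform permutation), so P[π(i) > i] = (n − i)/n. Summing: Σ_{i=1}^{146} (n − i)/n = (0 + 1 + … + 145)/146 = 146(146 − 1)/(2·146) = (146 − 1)/2.
Hence E[X] = Σ_{i=1}^{146} (146 − i)/146 = 145/2 ≈ 72.50000.

E[X] = 145/2 = 72.50000.


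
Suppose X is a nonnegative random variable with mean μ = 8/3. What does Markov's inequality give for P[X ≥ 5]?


μ = E[X] = 8/3, a = 5.
Markov: P[X ≥ 5] ≤ μ/a = (8/3)/5 = 8/15.
Numerically: ≈ 0.533.
(Since a = 5 > μ = 2.667, the bound 8/15 is < 1 and informative.)

P[X ≥ 5] ≤ 8/15 ≈ 0.533.


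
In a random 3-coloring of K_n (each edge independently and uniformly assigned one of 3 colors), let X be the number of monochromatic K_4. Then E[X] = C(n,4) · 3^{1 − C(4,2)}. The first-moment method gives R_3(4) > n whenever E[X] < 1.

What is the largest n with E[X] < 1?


We need C(n, 4) · 3^{1 − 6} < 1, i.e. C(n, 4) < 3^{6 − 1} = 243.
Check values of n near the boundary:
  n = 7: C(7, 4) = 35; 35 < 243? YES
  n = 8: C(8, 4) = 70; 70 < 243? YES
  n = 9: C(9, 4) = 126; 126 < 243? YES
  n = 10: C(10, 4) = 210; 210 < 243? YES
  n = 11: C(11, 4) = 330; 330 < 243? NO
The largest n with C(n, 4) < 243 is n = 10 (where E[X] = 70/81 ≈ 0.8642). Hence R_3(4) > 10, i.e. R_3(4) ≥ 11.

Largest n = 10; hence R_3(4) > 10.


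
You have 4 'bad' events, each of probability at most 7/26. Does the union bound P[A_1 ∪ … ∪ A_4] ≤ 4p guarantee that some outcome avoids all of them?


Union bound: P[∪_{i=1}^{4} A_i] ≤ Σ_i P[A_i] ≤ 4·p = 4·(7/26) = 14/13.
Numerically: 14/13 ≈ 1.0769231.
Is 14/13 < 1? NO.
Since the bound 14/13 is ≥ 1, the union bound is uninformative here; it does NOT by itself certify existence.

4·p = 14/13 ≈ 1.0769231; existence NOT certified by the union bound.


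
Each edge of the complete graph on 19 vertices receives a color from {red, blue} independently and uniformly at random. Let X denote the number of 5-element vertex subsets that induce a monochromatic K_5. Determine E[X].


Let X = Σ_S X_S over the C(19, 5) = 11628 subsets S of size 5, where X_S = 1 if the K_5 on S is monochromatic.
For a fixed S, the K_5 on S has C(5, 2) = 10 edges. P[all 10 edges red] = (1/2)^10, and likewise for blue, so P[monochromatic] = 2·(1/2)^10 = 2^{1 − 10} = 1/512.
Summing: E[X] = C(19, 5) · 2^{1 − 10} = 11628 · 1/512 = 2907/128.
Numerically: E[X] ≈ 22.71094.

E[X] = C(19,5)·2^(1−C(5,2)) = 2907/128 ≈ 22.71094.


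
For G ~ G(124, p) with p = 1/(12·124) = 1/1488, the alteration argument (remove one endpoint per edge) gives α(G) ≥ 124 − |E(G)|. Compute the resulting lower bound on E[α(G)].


E[|E(G)|] = C(124, 2)·p = 7626 · (1/1488) = 41/8.
E[α(G)] ≥ n − E[|E(G)|] = 124 − 41/8 = 951/8.
Numerically: ≈ 118.875.
(This is only a lower bound; the true E[α(G)] may be larger.)

E[α(G)] ≥ 951/8 ≈ 118.875.


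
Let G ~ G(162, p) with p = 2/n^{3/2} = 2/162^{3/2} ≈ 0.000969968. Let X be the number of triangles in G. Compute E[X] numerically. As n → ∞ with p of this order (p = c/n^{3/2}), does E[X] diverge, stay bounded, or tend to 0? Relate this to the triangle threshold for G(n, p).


Number of potential triangles: C(162, 3) = 695520.
Each occurs with probability p³ ≈ (0.000969968)³ ≈ 9.12583099e-10.
By linearity: E[X] = C(162, 3)·p³ ≈ 695520 · 9.12583099e-10 ≈ 0.000635.
Since α = 3/2 > 1, p = c/n^{3/2} = o(1/n) is below the triangle threshold p ~ 1/n. Asymptotically E[X] ~ (c³/6)·n^{3(1−α)} = (2³/6)·n^{-1.5} → 0, so by Markov's inequality G has no triangles w.h.p.

E[X] ≈ 0.000635; in regime p = Θ(1/n^{3/2}) E[X] tends to 0 (below the triangle threshold p ~ 1/n).


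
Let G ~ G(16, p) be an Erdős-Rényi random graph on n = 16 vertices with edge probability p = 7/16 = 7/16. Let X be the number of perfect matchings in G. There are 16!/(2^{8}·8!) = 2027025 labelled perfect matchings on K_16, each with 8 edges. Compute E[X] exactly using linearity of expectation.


K_16 has 16!/(2^{8}·8!) = 2027025 labelled perfect matchings.
For each such perfect matching H, let X_H = 1 if all 8 edges of H are present in G. Then P[X_H = 1] = p^{8} = (7/16)^{8} = 5764801/4294967296.
By linearity: E[X] = Σ_H E[X_H] = 2027025 · p^{8} = 2027025 · 5764801/4294967296 = 11685395747025/4294967296.
Numerically: E[X] ≈ 2720.72.

E[X] = 2027025 · (7/16)^{8} = 11685395747025/4294967296 ≈ 2720.72.


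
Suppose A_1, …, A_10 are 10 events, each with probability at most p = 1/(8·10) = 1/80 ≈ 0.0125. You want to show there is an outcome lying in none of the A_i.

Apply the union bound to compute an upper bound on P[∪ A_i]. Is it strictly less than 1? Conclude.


Union bound: P[∪_{i=1}^{10} A_i] ≤ Σ_i P[A_i] ≤ 10·p = 10·(1/80) = 1/8.
Numerically: 1/8 ≈ 0.1250.
Is 1/8 < 1? YES.
Since P[∪ A_i] ≤ 1/8 < 1, the complement has P[∩ A_i^c] ≥ 1 − 1/8 = 7/8 > 0, so some outcome avoids every A_i.

10·p = 1/8 ≈ 0.1250; existence CERTIFIED by the union bound.


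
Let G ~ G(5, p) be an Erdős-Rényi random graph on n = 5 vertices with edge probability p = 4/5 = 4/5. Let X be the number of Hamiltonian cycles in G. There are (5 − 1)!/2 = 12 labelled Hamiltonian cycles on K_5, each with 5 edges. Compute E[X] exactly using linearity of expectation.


K_5 has (5 − 1)!/2 = 12 labelled Hamiltonian cycles.
For each such Hamiltonian cycle H, let X_H = 1 if all 5 edges of H are present in G. Then P[X_H = 1] = p^{5} = (4/5)^{5} = 1024/3125.
By linearity: E[X] = Σ_H E[X_H] = 12 · p^{5} = 12 · 1024/3125 = 12288/3125.
Numerically: E[X] ≈ 3.93216.

E[X] = 12 · (4/5)^{5} = 12288/3125 ≈ 3.93216.


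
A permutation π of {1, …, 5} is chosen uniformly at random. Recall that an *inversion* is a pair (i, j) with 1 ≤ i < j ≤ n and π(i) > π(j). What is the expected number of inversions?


Write X = Σ X_I over the C(5, 2) = 10 pairs i < j, with X_I the indicator of one inversion.
There are 10 indicators.
For each fixed pair i < j, the values π(i) and π(j) are two distinct elements of {1, …, 5} in uniformly random order; by symmetry P[π(i) > π(j)] = 1/2.
By linearity: E[X] = 10 · (1/2) = C(5, 2) · (1/2) = 10/2 = 5 ≈ 5.000000.

E[X] = 5 = 5.000000.


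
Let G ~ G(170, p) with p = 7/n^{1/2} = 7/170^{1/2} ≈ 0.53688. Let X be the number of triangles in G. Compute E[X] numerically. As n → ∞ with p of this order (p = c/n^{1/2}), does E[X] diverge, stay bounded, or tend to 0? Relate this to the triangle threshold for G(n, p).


Number of potential triangles: C(170, 3) = 804440.
Each occurs with probability p³ ≈ (0.53688)³ ≈ 1.5474647e-01.
By linearity: E[X] = C(170, 3)·p³ ≈ 804440 · 1.5474647e-01 ≈ 124484.24662.
Since α = 1/2 < 1, p = c/n^{1/2} ≫ 1/n is above the triangle threshold p ~ 1/n. Asymptotically E[X] ~ (c³/6)·n^{3(1−α)} = (7³/6)·n^{1.5} → ∞; triangles are abundant w.h.p.

E[X] ≈ 124484.24662; in regime p = Θ(1/n^{1/2}) E[X] diverges (above the triangle threshold p ~ 1/n).


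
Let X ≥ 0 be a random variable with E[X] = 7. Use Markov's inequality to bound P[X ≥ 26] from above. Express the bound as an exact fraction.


μ = E[X] = 7, a = 26.
Markov: P[X ≥ 26] ≤ μ/a = (7)/26 = 7/26.
Numerically: ≈ 0.269.
(Since a = 26 > μ = 7.000, the bound 7/26 is < 1 and informative.)

P[X ≥ 26] ≤ 7/26 ≈ 0.269.


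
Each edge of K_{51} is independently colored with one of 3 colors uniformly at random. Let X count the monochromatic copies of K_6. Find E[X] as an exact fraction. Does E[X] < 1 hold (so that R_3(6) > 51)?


E[X] = C(51, 6) · 3^{1 − 15} = 18009460 · 3^{−14} = 18009460/4782969.
As a reduced fraction: E[X] = 18009460/4782969 ≈ 3.7653.
Is E[X] < 1? NO.
Since E[X] ≥ 1, the first-moment bound is inconclusive at n = 51; it does NOT by itself certify R_3(6) > 51.

E[X] = 18009460/4782969 ≈ 3.7653; E[X] ≥ 1; first-moment method inconclusive here.


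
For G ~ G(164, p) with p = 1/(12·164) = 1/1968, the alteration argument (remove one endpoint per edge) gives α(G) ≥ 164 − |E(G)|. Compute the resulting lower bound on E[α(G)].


E[|E(G)|] = C(164, 2)·p = 13366 · (1/1968) = 163/24.
E[α(G)] ≥ n − E[|E(G)|] = 164 − 163/24 = 3773/24.
Numerically: ≈ 157.208.
(This is only a lower bound; the true E[α(G)] may be larger.)

E[α(G)] ≥ 3773/24 ≈ 157.208.


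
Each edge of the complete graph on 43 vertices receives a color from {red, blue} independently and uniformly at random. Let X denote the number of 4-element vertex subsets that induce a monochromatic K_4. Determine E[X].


Let X = Σ_S X_S over the C(43, 4) = 123410 subsets S of size 4, where X_S = 1 if the K_4 on S is monochromatic.
For a fixed S, the K_4 on S has C(4, 2) = 6 edges. P[all 6 edges red] = (1/2)^6, and likewise for blue, so P[monochromatic] = 2·(1/2)^6 = 2^{1 − 6} = 1/32.
By linearity of expectation: E[X] = C(43, 4) · 2^{1 − 6} = 123410 · 1/32 = 61705/16.
Numerically: E[X] ≈ 3856.562500.

E[X] = C(43,4)·2^(1−C(4,2)) = 61705/16 ≈ 3856.562500.


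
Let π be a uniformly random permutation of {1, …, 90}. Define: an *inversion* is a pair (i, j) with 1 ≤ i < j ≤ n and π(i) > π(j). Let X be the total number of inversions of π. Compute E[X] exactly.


Write X = Σ X_I over the C(90, 2) = 4005 pairs i < j, with X_I the indicator of one inversion.
There are 4005 indicators.
For each fixed pair i < j, the values π(i) and π(j) are two distinct elements of {1, …, 90} in uniformly random order; by symmetry P[π(i) > π(j)] = 1/2.
By linearity: E[X] = 4005 · (1/2) = C(90, 2) · (1/2) = 4005/2 = 4005/2 ≈ 2002.500000.

E[X] = 4005/2 = 2002.500000.


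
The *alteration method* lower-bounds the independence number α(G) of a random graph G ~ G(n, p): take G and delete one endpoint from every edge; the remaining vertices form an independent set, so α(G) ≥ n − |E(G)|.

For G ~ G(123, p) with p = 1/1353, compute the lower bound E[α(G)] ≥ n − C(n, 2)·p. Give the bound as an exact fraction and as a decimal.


E[|E(G)|] = C(123, 2)·p = 7503 · (1/1353) = 61/11.
E[α(G)] ≥ n − E[|E(G)|] = 123 − 61/11 = 1292/11.
Numerically: ≈ 117.45455.
(This is only a lower bound; the true E[α(G)] may be larger.)

E[α(G)] ≥ 1292/11 ≈ 117.45455.


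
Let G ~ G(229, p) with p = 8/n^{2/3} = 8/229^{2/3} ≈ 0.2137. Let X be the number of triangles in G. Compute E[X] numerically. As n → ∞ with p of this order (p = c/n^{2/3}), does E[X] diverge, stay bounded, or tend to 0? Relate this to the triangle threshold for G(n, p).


Number of potential triangles: C(229, 3) = 1975354.
Each occurs with probability p³ ≈ (0.2137)³ ≈ 9.763353e-03.
By linearity: E[X] = C(229, 3)·p³ ≈ 1975354 · 9.763353e-03 ≈ 19286.0786.
Since α = 2/3 < 1, p = c/n^{2/3} ≫ 1/n is above the triangle threshold p ~ 1/n. Asymptotically E[X] ~ (c³/6)·n^{3(1−α)} = (8³/6)·n^{1} → ∞; triangles are abundant w.h.p.

E[X] ≈ 19286.0786; in regime p = Θ(1/n^{2/3}) E[X] diverges (above the triangle threshold p ~ 1/n).


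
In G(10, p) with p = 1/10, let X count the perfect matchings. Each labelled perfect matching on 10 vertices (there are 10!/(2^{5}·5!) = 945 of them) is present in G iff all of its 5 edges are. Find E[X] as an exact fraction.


K_10 has 10!/(2^{5}·5!) = 945 labelled perfect matchings.
For each such perfect matching H, let X_H = 1 if all 5 edges of H are present in G. Then P[X_H = 1] = p^{5} = (1/10)^{5} = 1/100000.
By linearity: E[X] = Σ_H E[X_H] = 945 · p^{5} = 945 · 1/100000 = 189/20000.
Numerically: E[X] ≈ 0.00945.

E[X] = 945 · (1/10)^{5} = 189/20000 ≈ 0.00945.


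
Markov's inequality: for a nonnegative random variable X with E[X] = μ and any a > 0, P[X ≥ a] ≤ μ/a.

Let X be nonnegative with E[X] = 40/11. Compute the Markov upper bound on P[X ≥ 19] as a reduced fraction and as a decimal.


μ = E[X] = 40/11, a = 19.
Markov: P[X ≥ 19] ≤ μ/a = (40/11)/19 = 40/209.
Numerically: ≈ 0.1914.
(Since a = 19 > μ = 3.6364, the bound 40/209 is < 1 and informative.)

P[X ≥ 19] ≤ 40/209 ≈ 0.1914.


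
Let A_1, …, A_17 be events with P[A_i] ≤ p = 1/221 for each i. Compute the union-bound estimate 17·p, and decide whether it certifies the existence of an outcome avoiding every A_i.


Union bound: P[∪_{i=1}^{17} A_i] ≤ Σ_i P[A_i] ≤ 17·p = 17·(1/221) = 1/13.
Numerically: 1/13 ≈ 0.0769231.
Is 1/13 < 1? YES.
Since P[∪ A_i] ≤ 1/13 < 1, the complement has P[∩ A_i^c] ≥ 1 − 1/13 = 12/13 > 0, so some outcome avoids every A_i.

17·p = 1/13 ≈ 0.0769231; existence CERTIFIED by the union bound.


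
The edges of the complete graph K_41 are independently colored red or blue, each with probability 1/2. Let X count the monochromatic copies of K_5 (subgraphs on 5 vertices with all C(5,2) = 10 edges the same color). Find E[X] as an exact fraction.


Let X = Σ_S X_S over the C(41, 5) = 749398 subsets S of size 5, where X_S = 1 if the K_5 on S is monochromatic.
For a fixed S, the K_5 on S has C(5, 2) = 10 edges. P[all 10 edges red] = (1/2)^10, and likewise for blue, so P[monochromatic] = 2·(1/2)^10 = 2^{1 − 10} = 1/512.
Summing: E[X] = C(41, 5) · 2^{1 − 10} = 749398 · 1/512 = 374699/256.
Numerically: E[X] ≈ 1463.667969.

E[X] = C(41,5)·2^(1−C(5,2)) = 374699/256 ≈ 1463.667969.


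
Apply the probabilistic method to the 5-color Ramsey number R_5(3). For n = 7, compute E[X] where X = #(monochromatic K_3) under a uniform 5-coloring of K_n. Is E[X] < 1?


E[X] = C(7, 3) · 5^{1 − 3} = 35 · 5^{−2} = 35/25.
As a reduced fraction: E[X] = 7/5 ≈ 1.4000.
Is E[X] < 1? NO.
Since E[X] ≥ 1, the first-moment bound is inconclusive at n = 7; it does NOT by itself certify R_5(3) > 7.

E[X] = 7/5 ≈ 1.4000; E[X] ≥ 1; first-moment method inconclusive here.


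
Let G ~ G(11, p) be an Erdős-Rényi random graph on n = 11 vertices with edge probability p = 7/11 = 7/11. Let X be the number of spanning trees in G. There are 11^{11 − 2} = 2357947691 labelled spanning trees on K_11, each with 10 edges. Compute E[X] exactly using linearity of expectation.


K_11 has 11^{11 − 2} = 2357947691 labelled spanning trees.
For each such spanning tree H, let X_H = 1 if all 10 edges of H are present in G. Then P[X_H = 1] = p^{10} = (7/11)^{10} = 282475249/25937424601.
Summing the indicators: E[X] = Σ_H E[X_H] = 2357947691 · p^{10} = 2357947691 · 282475249/25937424601 = 282475249/11.
Numerically: E[X] ≈ 2.56796e+07.

E[X] = 2357947691 · (7/11)^{10} = 282475249/11 ≈ 2.56796e+07.


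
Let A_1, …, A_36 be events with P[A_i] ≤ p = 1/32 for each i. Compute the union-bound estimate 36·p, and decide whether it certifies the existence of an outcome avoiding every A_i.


Union bound: P[∪_{i=1}^{36} A_i] ≤ Σ_i P[A_i] ≤ 36·p = 36·(1/32) = 9/8.
Numerically: 9/8 ≈ 1.1250.
Is 9/8 < 1? NO.
Since the bound 9/8 is ≥ 1, the union bound is uninformative here; it does NOT by itself certify existence.

36·p = 9/8 ≈ 1.1250; existence NOT certified by the union bound.


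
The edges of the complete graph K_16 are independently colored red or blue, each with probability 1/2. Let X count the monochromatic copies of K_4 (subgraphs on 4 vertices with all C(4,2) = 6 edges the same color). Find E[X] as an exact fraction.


Let X = Σ_S X_S over the C(16, 4) = 1820 subsets S of size 4, where X_S = 1 if the K_4 on S is monochromatic.
For a fixed S, the K_4 on S has C(4, 2) = 6 edges. P[all 6 edges red] = (1/2)^6, and likewise for blue, so P[monochromatic] = 2·(1/2)^6 = 2^{1 − 6} = 1/32.
Summing: E[X] = C(16, 4) · 2^{1 − 6} = 1820 · 1/32 = 455/8.
Numerically: E[X] ≈ 56.875000.

E[X] = C(16,4)·2^(1−C(4,2)) = 455/8 ≈ 56.875000.


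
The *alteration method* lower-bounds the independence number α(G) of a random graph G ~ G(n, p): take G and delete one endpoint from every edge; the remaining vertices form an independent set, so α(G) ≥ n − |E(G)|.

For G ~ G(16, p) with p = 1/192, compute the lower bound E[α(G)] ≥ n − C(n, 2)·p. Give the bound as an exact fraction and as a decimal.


E[|E(G)|] = C(16, 2)·p = 120 · (1/192) = 5/8.
E[α(G)] ≥ n − E[|E(G)|] = 16 − 5/8 = 123/8.
Numerically: ≈ 15.3750.
(This is only a lower bound; the true E[α(G)] may be larger.)

E[α(G)] ≥ 123/8 ≈ 15.3750.


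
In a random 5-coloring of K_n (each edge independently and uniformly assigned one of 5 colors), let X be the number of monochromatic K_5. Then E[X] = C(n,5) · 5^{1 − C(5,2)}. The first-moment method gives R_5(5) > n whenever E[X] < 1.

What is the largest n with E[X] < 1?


We need C(n, 5) · 5^{1 − 10} < 1, i.e. C(n, 5) < 5^{10 − 1} = 1953125.
Check values of n near the boundary:
  n = 43: C(43, 5) = 962598; 962598 < 1953125? YES
  n = 44: C(44, 5) = 1086008; 1086008 < 1953125? YES
  n = 45: C(45, 5) = 1221759; 1221759 < 1953125? YES
  n = 46: C(46, 5) = 1370754; 1370754 < 1953125? YES
  n = 47: C(47, 5) = 1533939; 1533939 < 1953125? YES
  n = 48: C(48, 5) = 1712304; 1712304 < 1953125? YES
  n = 49: C(49, 5) = 1906884; 1906884 < 1953125? YES
  n = 50: C(50, 5) = 2118760; 2118760 < 1953125? NO
  n = 51: C(51, 5) = 2349060; 2349060 < 1953125? NO
  n = 52: C(52, 5) = 2598960; 2598960 < 1953125? NO
The largest n with C(n, 5) < 1953125 is n = 49 (where E[X] = 1906884/1953125 ≈ 0.9763246). Hence R_5(5) > 49, i.e. R_5(5) ≥ 50.

Largest n = 49; hence R_5(5) > 49.


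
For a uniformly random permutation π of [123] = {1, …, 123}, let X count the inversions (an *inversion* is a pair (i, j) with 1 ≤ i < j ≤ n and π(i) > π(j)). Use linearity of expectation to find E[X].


Write X = Σ X_I over the C(123, 2) = 7503 pairs i < j, with X_I the indicator of one inversion.
There are 7503 indicators.
For each fixed pair i < j, the values π(i) and π(j) are two distinct elements of {1, …, 123} in uniformly random order; by symmetry P[π(i) > π(j)] = 1/2.
By linearity: E[X] = 7503 · (1/2) = C(123, 2) · (1/2) = 7503/2 = 7503/2 ≈ 3751.500.

E[X] = 7503/2 = 3751.500.


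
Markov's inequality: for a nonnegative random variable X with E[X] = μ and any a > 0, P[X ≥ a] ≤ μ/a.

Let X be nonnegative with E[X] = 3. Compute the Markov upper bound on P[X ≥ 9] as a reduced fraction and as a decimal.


μ = E[X] = 3, a = 9.
Markov: P[X ≥ 9] ≤ μ/a = (3)/9 = 1/3.
Numerically: ≈ 0.333333.
(Since a = 9 > μ = 3.000000, the bound 1/3 is < 1 and informative.)

P[X ≥ 9] ≤ 1/3 ≈ 0.333333.


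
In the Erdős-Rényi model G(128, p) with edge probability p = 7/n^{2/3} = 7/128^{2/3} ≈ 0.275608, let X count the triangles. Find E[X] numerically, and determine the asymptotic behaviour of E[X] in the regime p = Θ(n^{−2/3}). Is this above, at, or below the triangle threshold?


Number of potential triangles: C(128, 3) = 341376.
Each occurs with probability p³ ≈ (0.275608)³ ≈ 2.09350586e-02.
By linearity: E[X] = C(128, 3)·p³ ≈ 341376 · 2.09350586e-02 ≈ 7146.726563.
Since α = 2/3 < 1, p = c/n^{2/3} ≫ 1/n is above the triangle threshold p ~ 1/n. Asymptotically E[X] ~ (c³/6)·n^{3(1−α)} = (7³/6)·n^{1} → ∞; triangles are abundant w.h.p.

E[X] ≈ 7146.726563; in regime p = Θ(1/n^{2/3}) E[X] diverges (above the triangle threshold p ~ 1/n).


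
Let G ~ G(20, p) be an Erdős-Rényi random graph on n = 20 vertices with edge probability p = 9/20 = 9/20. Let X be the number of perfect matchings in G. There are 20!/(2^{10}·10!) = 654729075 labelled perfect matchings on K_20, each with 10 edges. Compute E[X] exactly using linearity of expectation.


K_20 has 20!/(2^{10}·10!) = 654729075 labelled perfect matchings.
For each such perfect matching H, let X_H = 1 if all 10 edges of H are present in G. Then P[X_H = 1] = p^{10} = (9/20)^{10} = 3486784401/10240000000000.
Summing the indicators: E[X] = Σ_H E[X_H] = 654729075 · p^{10} = 654729075 · 3486784401/10240000000000 = 91315965023646363/409600000000.
Numerically: E[X] ≈ 2.23e+05.

E[X] = 654729075 · (9/20)^{10} = 91315965023646363/409600000000 ≈ 2.23e+05.


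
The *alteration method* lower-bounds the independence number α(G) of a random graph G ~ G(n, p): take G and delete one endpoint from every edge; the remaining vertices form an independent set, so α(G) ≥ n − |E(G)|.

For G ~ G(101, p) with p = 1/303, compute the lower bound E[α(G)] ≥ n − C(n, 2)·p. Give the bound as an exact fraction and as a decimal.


E[|E(G)|] = C(101, 2)·p = 5050 · (1/303) = 50/3.
E[α(G)] ≥ n − E[|E(G)|] = 101 − 50/3 = 253/3.
Numerically: ≈ 84.333.
(This is only a lower bound; the true E[α(G)] may be larger.)

E[α(G)] ≥ 253/3 ≈ 84.333.


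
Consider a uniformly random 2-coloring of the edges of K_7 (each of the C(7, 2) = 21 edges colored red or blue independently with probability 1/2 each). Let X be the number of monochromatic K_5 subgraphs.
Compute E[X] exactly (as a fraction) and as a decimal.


Let X = Σ_S X_S over the C(7, 5) = 21 subsets S of size 5, where X_S = 1 if the K_5 on S is monochromatic.
For a fixed S, the K_5 on S has C(5, 2) = 10 edges. P[all 10 edges red] = (1/2)^10, and likewise for blue, so P[monochromatic] = 2·(1/2)^10 = 2^{1 − 10} = 1/512.
By linearity of expectation: E[X] = C(7, 5) · 2^{1 − 10} = 21 · 1/512 = 21/512.
Numerically: E[X] ≈ 0.041.

E[X] = C(7,5)·2^(1−C(5,2)) = 21/512 ≈ 0.041.


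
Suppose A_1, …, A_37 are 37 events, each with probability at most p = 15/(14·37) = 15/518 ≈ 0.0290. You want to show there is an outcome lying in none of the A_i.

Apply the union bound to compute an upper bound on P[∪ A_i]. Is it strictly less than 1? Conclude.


Union bound: P[∪_{i=1}^{37} A_i] ≤ Σ_i P[A_i] ≤ 37·p = 37·(15/518) = 15/14.
Numerically: 15/14 ≈ 1.0714.
Is 15/14 < 1? NO.
Since the bound 15/14 is ≥ 1, the union bound is uninformative here; it does NOT by itself certify existence.

37·p = 15/14 ≈ 1.0714; existence NOT certified by the union bound.


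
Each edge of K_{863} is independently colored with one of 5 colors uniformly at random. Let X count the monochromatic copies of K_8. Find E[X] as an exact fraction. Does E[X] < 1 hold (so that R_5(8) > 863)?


E[X] = C(863, 8) · 5^{1 − 28} = 7386423071602617757 · 5^{−27} = 7386423071602617757/7450580596923828125.
As a reduced fraction: E[X] = 7386423071602617757/7450580596923828125 ≈ 0.991.
Is E[X] < 1? YES.
Since E[X] < 1, there exists a 5-coloring of K_{863} with no monochromatic K_8; hence R_5(8) > 863.

E[X] = 7386423071602617757/7450580596923828125 ≈ 0.991; E[X] < 1, so R_5(8) > 863.


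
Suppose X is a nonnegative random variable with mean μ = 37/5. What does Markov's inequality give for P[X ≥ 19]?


μ = E[X] = 37/5, a = 19.
Markov: P[X ≥ 19] ≤ μ/a = (37/5)/19 = 37/95.
Numerically: ≈ 0.389.
(Since a = 19 > μ = 7.400, the bound 37/95 is < 1 and informative.)

P[X ≥ 19] ≤ 37/95 ≈ 0.389.


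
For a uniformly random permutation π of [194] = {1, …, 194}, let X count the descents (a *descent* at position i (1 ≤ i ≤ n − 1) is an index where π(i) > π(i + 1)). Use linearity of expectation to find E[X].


Write X = Σ X_I over i = 1, …, 193, with X_I the indicator of one descent.
There are 193 indicators.
For each fixed i, the pair (π(i), π(i+1)) is a uniformly random ordered pair of distinct values from {1, …, 194}; by symmetry P[π(i) > π(i+1)] = 1/2.
By linearity: E[X] = 193 · (1/2) = (194 − 1) · (1/2) = 193/2 ≈ 96.5000.

E[X] = 193/2 = 96.5000.


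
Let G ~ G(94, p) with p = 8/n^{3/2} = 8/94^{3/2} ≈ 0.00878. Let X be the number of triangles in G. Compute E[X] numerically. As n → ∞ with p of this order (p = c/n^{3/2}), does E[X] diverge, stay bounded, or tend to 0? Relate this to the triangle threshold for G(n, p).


Number of potential triangles: C(94, 3) = 134044.
Each occurs with probability p³ ≈ (0.00878)³ ≈ 6.76386e-07.
By linearity: E[X] = C(94, 3)·p³ ≈ 134044 · 6.76386e-07 ≈ 0.091.
Since α = 3/2 > 1, p = c/n^{3/2} = o(1/n) is below the triangle threshold p ~ 1/n. Asymptotically E[X] ~ (c³/6)·n^{3(1−α)} = (8³/6)·n^{-1.5} → 0, so by Markov's inequality G has no triangles w.h.p.

E[X] ≈ 0.091; in regime p = Θ(1/n^{3/2}) E[X] tends to 0 (below the triangle threshold p ~ 1/n).


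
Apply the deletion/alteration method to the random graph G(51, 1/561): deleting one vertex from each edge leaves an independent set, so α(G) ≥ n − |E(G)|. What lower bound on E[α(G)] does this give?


E[|E(G)|] = C(51, 2)·p = 1275 · (1/561) = 25/11.
E[α(G)] ≥ n − E[|E(G)|] = 51 − 25/11 = 536/11.
Numerically: ≈ 48.7273.
(This is only a lower bound; the true E[α(G)] may be larger.)

E[α(G)] ≥ 536/11 ≈ 48.7273.


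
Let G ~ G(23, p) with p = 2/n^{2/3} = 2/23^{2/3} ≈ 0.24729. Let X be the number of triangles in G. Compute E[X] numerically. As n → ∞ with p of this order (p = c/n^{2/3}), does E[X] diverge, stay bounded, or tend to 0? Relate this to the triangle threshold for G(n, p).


Number of potential triangles: C(23, 3) = 1771.
Each occurs with probability p³ ≈ (0.24729)³ ≈ 1.5122873e-02.
By linearity: E[X] = C(23, 3)·p³ ≈ 1771 · 1.5122873e-02 ≈ 26.78261.
Since α = 2/3 < 1, p = c/n^{2/3} ≫ 1/n is above the triangle threshold p ~ 1/n. Asymptotically E[X] ~ (c³/6)·n^{3(1−α)} = (2³/6)·n^{1} → ∞; triangles are abundant w.h.p.

E[X] ≈ 26.78261; in regime p = Θ(1/n^{2/3}) E[X] diverges (above the triangle threshold p ~ 1/n).


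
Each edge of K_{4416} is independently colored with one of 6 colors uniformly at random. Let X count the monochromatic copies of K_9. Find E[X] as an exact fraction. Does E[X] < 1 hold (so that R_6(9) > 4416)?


E[X] = C(4416, 9) · 6^{1 − 36} = 1745644609681318303205765440 · 6^{−35} = 1745644609681318303205765440/1719070799748422591028658176.
As a reduced fraction: E[X] = 27275697026270598487590085/26860481246069102984822784 ≈ 1.01546.
Is E[X] < 1? NO.
Since E[X] ≥ 1, the first-moment bound is inconclusive at n = 4416; it does NOT by itself certify R_6(9) > 4416.

E[X] = 27275697026270598487590085/26860481246069102984822784 ≈ 1.01546; E[X] ≥ 1; first-moment method inconclusive here.


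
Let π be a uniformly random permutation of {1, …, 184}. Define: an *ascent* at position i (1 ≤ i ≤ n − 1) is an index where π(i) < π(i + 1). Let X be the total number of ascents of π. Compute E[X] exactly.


Write X = Σ X_I over i = 1, …, 183, with X_I the indicator of one ascent.
There are 183 indicators.
For each fixed i, the pair (π(i), π(i+1)) is a uniformly random ordered pair of distinct values from {1, …, 184}; by symmetry P[π(i) < π(i+1)] = 1/2.
By linearity: E[X] = 183 · (1/2) = (184 − 1) · (1/2) = 183/2 ≈ 91.500.

E[X] = 183/2 = 91.500.


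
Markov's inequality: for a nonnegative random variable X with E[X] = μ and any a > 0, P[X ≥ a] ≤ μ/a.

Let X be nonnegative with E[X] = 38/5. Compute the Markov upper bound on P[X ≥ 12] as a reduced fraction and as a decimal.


μ = E[X] = 38/5, a = 12.
Markov: P[X ≥ 12] ≤ μ/a = (38/5)/12 = 19/30.
Numerically: ≈ 0.633.
(Since a = 12 > μ = 7.600, the bound 19/30 is < 1 and informative.)

P[X ≥ 12] ≤ 19/30 ≈ 0.633.


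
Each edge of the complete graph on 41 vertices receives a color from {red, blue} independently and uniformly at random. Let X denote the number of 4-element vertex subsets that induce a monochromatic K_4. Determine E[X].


Let X = Σ_S X_S over the C(41, 4) = 101270 subsets S of size 4, where X_S = 1 if the K_4 on S is monochromatic.
For a fixed S, the K_4 on S has C(4, 2) = 6 edges. P[all 6 edges red] = (1/2)^6, and likewise for blue, so P[monochromatic] = 2·(1/2)^6 = 2^{1 − 6} = 1/32.
By linearity of expectation: E[X] = C(41, 4) · 2^{1 − 6} = 101270 · 1/32 = 50635/16.
Numerically: E[X] ≈ 3164.6875.

E[X] = C(41,4)·2^(1−C(4,2)) = 50635/16 ≈ 3164.6875.


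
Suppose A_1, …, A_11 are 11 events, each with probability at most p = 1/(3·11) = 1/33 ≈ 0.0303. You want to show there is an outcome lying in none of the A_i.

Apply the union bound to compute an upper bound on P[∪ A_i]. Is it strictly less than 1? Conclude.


Union bound: P[∪_{i=1}^{11} A_i] ≤ Σ_i P[A_i] ≤ 11·p = 11·(1/33) = 1/3.
Numerically: 1/3 ≈ 0.3333.
Is 1/3 < 1? YES.
Since P[∪ A_i] ≤ 1/3 < 1, the complement has P[∩ A_i^c] ≥ 1 − 1/3 = 2/3 > 0, so some outcome avoids every A_i.

11·p = 1/3 ≈ 0.3333; existence CERTIFIED by the union bound.


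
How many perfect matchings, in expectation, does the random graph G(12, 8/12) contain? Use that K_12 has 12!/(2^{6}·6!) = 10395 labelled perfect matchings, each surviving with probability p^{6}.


K_12 has 12!/(2^{6}·6!) = 10395 labelled perfect matchings.
For each such perfect matching H, let X_H = 1 if all 6 edges of H are present in G. Then P[X_H = 1] = p^{6} = (2/3)^{6} = 64/729.
By linearity of expectation: E[X] = Σ_H E[X_H] = 10395 · p^{6} = 10395 · 64/729 = 24640/27.
Numerically: E[X] ≈ 912.6.

E[X] = 10395 · (2/3)^{6} = 24640/27 ≈ 912.6.


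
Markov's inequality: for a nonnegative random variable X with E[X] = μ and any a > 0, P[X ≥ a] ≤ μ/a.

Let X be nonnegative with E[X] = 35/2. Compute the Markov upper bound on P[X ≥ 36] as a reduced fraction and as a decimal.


μ = E[X] = 35/2, a = 36.
Markov: P[X ≥ 36] ≤ μ/a = (35/2)/36 = 35/72.
Numerically: ≈ 0.486111.
(Since a = 36 > μ = 17.500000, the bound 35/72 is < 1 and informative.)

P[X ≥ 36] ≤ 35/72 ≈ 0.486111.


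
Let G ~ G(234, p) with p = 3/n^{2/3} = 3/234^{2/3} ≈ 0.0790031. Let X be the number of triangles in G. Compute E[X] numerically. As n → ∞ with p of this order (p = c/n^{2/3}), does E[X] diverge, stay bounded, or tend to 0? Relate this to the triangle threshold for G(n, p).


Number of potential triangles: C(234, 3) = 2108184.
Each occurs with probability p³ ≈ (0.0790031)³ ≈ 4.93096647e-04.
By linearity: E[X] = C(234, 3)·p³ ≈ 2108184 · 4.93096647e-04 ≈ 1039.538462.
Since α = 2/3 < 1, p = c/n^{2/3} ≫ 1/n is above the triangle threshold p ~ 1/n. Asymptotically E[X] ~ (c³/6)·n^{3(1−α)} = (3³/6)·n^{1} → ∞; triangles are abundant w.h.p.

E[X] ≈ 1039.538462; in regime p = Θ(1/n^{2/3}) E[X] diverges (above the triangle threshold p ~ 1/n).


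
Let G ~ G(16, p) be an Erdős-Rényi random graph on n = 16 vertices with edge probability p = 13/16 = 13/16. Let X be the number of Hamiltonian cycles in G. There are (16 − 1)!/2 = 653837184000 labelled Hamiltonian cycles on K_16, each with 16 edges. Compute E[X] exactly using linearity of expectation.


K_16 has (16 − 1)!/2 = 653837184000 labelled Hamiltonian cycles.
For each such Hamiltonian cycle H, let X_H = 1 if all 16 edges of H are present in G. Then P[X_H = 1] = p^{16} = (13/16)^{16} = 665416609183179841/18446744073709551616.
By linearity of expectation: E[X] = Σ_H E[X_H] = 653837184000 · p^{16} = 653837184000 · 665416609183179841/18446744073709551616 = 424877072202303561918952875/18014398509481984.
Numerically: E[X] ≈ 2.359e+10.

E[X] = 653837184000 · (13/16)^{16} = 424877072202303561918952875/18014398509481984 ≈ 2.359e+10.


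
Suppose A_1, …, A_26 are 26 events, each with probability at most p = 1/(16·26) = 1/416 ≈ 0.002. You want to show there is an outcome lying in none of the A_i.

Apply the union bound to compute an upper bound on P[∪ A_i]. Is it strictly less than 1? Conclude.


Union bound: P[∪_{i=1}^{26} A_i] ≤ Σ_i P[A_i] ≤ 26·p = 26·(1/416) = 1/16.
Numerically: 1/16 ≈ 0.062.
Is 1/16 < 1? YES.
Since P[∪ A_i] ≤ 1/16 < 1, the complement has P[∩ A_i^c] ≥ 1 − 1/16 = 15/16 > 0, so some outcome avoids every A_i.

26·p = 1/16 ≈ 0.062; existence CERTIFIED by the union bound.


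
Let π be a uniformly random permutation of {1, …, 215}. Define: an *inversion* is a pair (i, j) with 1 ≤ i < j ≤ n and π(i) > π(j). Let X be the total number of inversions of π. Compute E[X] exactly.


Write X = Σ X_I over the C(215, 2) = 23005 pairs i < j, with X_I the indicator of one inversion.
There are 23005 indicators.
For each fixed pair i < j, the values π(i) and π(j) are two distinct elements of {1, …, 215} in uniformly random order; by symmetry P[π(i) > π(j)] = 1/2.
By linearity: E[X] = 23005 · (1/2) = C(215, 2) · (1/2) = 23005/2 = 23005/2 ≈ 11502.500000.

E[X] = 23005/2 = 11502.500000.


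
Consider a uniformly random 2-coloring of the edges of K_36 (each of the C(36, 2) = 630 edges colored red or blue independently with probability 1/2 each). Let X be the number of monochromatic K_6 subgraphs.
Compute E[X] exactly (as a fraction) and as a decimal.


Let X = Σ_S X_S over the C(36, 6) = 1947792 subsets S of size 6, where X_S = 1 if the K_6 on S is monochromatic.
For a fixed S, the K_6 on S has C(6, 2) = 15 edges. P[all 15 edges red] = (1/2)^15, and likewise for blue, so P[monochromatic] = 2·(1/2)^15 = 2^{1 − 15} = 1/16384.
Summing: E[X] = C(36, 6) · 2^{1 − 15} = 1947792 · 1/16384 = 121737/1024.
Numerically: E[X] ≈ 118.884.

E[X] = C(36,6)·2^(1−C(6,2)) = 121737/1024 ≈ 118.884.


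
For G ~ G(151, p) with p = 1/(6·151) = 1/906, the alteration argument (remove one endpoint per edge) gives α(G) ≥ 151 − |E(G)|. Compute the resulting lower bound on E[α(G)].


E[|E(G)|] = C(151, 2)·p = 11325 · (1/906) = 25/2.
E[α(G)] ≥ n − E[|E(G)|] = 151 − 25/2 = 277/2.
Numerically: ≈ 138.50000.
(This is only a lower bound; the true E[α(G)] may be larger.)

E[α(G)] ≥ 277/2 ≈ 138.50000.


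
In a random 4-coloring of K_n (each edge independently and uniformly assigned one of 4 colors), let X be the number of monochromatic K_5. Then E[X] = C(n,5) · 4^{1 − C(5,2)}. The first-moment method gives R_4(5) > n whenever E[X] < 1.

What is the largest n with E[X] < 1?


We need C(n, 5) · 4^{1 − 10} < 1, i.e. C(n, 5) < 4^{10 − 1} = 262144.
Check values of n near the boundary:
  n = 28: C(28, 5) = 98280; 98280 < 262144? YES
  n = 29: C(29, 5) = 118755; 118755 < 262144? YES
  n = 30: C(30, 5) = 142506; 142506 < 262144? YES
  n = 31: C(31, 5) = 169911; 169911 < 262144? YES
  n = 32: C(32, 5) = 201376; 201376 < 262144? YES
  n = 33: C(33, 5) = 237336; 237336 < 262144? YES
  n = 34: C(34, 5) = 278256; 278256 < 262144? NO
The largest n with C(n, 5) < 262144 is n = 33 (where E[X] = 29667/32768 ≈ 0.90536). Hence R_4(5) > 33, i.e. R_4(5) ≥ 34.

Largest n = 33; hence R_4(5) > 33.


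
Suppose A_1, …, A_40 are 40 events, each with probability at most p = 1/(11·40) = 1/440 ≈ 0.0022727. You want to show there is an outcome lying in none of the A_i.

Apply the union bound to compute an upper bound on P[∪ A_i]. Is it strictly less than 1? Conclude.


Union bound: P[∪_{i=1}^{40} A_i] ≤ Σ_i P[A_i] ≤ 40·p = 40·(1/440) = 1/11.
Numerically: 1/11 ≈ 0.0909091.
Is 1/11 < 1? YES.
Since P[∪ A_i] ≤ 1/11 < 1, the complement has P[∩ A_i^c] ≥ 1 − 1/11 = 10/11 > 0, so some outcome avoids every A_i.

40·p = 1/11 ≈ 0.0909091; existence CERTIFIED by the union bound.


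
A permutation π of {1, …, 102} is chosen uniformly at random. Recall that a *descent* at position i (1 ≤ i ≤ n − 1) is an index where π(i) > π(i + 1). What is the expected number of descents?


Write X = Σ X_I over i = 1, …, 101, with X_I the indicator of one descent.
There are 101 indicators.
For each fixed i, the pair (π(i), π(i+1)) is a uniformly random ordered pair of distinct values from {1, …, 102}; by symmetry P[π(i) > π(i+1)] = 1/2.
By linearity: E[X] = 101 · (1/2) = (102 − 1) · (1/2) = 101/2 ≈ 50.500000.

E[X] = 101/2 = 50.500000.


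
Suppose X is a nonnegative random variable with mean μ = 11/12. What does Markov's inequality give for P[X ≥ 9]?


μ = E[X] = 11/12, a = 9.
Markov: P[X ≥ 9] ≤ μ/a = (11/12)/9 = 11/108.
Numerically: ≈ 0.1019.
(Since a = 9 > μ = 0.9167, the bound 11/108 is < 1 and informative.)

P[X ≥ 9] ≤ 11/108 ≈ 0.1019.


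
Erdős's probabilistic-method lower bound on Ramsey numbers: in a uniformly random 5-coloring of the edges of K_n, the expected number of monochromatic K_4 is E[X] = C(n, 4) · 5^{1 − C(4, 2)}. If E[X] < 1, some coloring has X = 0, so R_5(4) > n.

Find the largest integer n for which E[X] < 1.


We need C(n, 4) · 5^{1 − 6} < 1, i.e. C(n, 4) < 5^{6 − 1} = 3125.
Check values of n near the boundary:
  n = 13: C(13, 4) = 715; 715 < 3125? YES
  n = 14: C(14, 4) = 1001; 1001 < 3125? YES
  n = 15: C(15, 4) = 1365; 1365 < 3125? YES
  n = 16: C(16, 4) = 1820; 1820 < 3125? YES
  n = 17: C(17, 4) = 2380; 2380 < 3125? YES
  n = 18: C(18, 4) = 3060; 3060 < 3125? YES
  n = 19: C(19, 4) = 3876; 3876 < 3125? NO
  n = 20: C(20, 4) = 4845; 4845 < 3125? NO
  n = 21: C(21, 4) = 5985; 5985 < 3125? NO
The largest n with C(n, 4) < 3125 is n = 18 (where E[X] = 612/625 ≈ 0.979). Hence R_5(4) > 18, i.e. R_5(4) ≥ 19.

Largest n = 18; hence R_5(4) > 18.


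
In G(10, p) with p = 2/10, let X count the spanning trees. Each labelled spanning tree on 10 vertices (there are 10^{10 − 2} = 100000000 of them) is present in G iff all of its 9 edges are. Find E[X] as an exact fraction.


K_10 has 10^{10 − 2} = 100000000 labelled spanning trees.
For each such spanning tree H, let X_H = 1 if all 9 edges of H are present in G. Then P[X_H = 1] = p^{9} = (1/5)^{9} = 1/1953125.
By linearity: E[X] = Σ_H E[X_H] = 100000000 · p^{9} = 100000000 · 1/1953125 = 256/5.
Numerically: E[X] ≈ 51.2.

E[X] = 100000000 · (1/5)^{9} = 256/5 ≈ 51.2.


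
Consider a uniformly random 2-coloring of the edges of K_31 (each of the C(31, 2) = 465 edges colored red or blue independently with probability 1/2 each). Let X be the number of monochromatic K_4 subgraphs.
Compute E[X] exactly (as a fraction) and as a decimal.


Let X = Σ_S X_S over the C(31, 4) = 31465 subsets S of size 4, where X_S = 1 if the K_4 on S is monochromatic.
For a fixed S, the K_4 on S has C(4, 2) = 6 edges. P[all 6 edges red] = (1/2)^6, and likewise for blue, so P[monochromatic] = 2·(1/2)^6 = 2^{1 − 6} = 1/32.
By linearity of expectation: E[X] = C(31, 4) · 2^{1 − 6} = 31465 · 1/32 = 31465/32.
Numerically: E[X] ≈ 983.2812.

E[X] = C(31,4)·2^(1−C(4,2)) = 31465/32 ≈ 983.2812.


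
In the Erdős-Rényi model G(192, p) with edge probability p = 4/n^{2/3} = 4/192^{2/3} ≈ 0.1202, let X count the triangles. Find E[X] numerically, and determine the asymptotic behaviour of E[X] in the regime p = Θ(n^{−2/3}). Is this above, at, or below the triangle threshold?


Number of potential triangles: C(192, 3) = 1161280.
Each occurs with probability p³ ≈ (0.1202)³ ≈ 1.736111e-03.
By linearity: E[X] = C(192, 3)·p³ ≈ 1161280 · 1.736111e-03 ≈ 2016.1111.
Since α = 2/3 < 1, p = c/n^{2/3} ≫ 1/n is above the triangle threshold p ~ 1/n. Asymptotically E[X] ~ (c³/6)·n^{3(1−α)} = (4³/6)·n^{1} → ∞; triangles are abundant w.h.p.

E[X] ≈ 2016.1111; in regime p = Θ(1/n^{2/3}) E[X] diverges (above the triangle threshold p ~ 1/n).
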